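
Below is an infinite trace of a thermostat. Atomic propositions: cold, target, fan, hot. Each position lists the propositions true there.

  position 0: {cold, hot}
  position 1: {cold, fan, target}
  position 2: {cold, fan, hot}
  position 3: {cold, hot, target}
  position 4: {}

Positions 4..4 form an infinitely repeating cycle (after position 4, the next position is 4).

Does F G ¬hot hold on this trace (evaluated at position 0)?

Holds

G ¬hot holds at position 4, which is reachable from 0, so F G ¬hot holds.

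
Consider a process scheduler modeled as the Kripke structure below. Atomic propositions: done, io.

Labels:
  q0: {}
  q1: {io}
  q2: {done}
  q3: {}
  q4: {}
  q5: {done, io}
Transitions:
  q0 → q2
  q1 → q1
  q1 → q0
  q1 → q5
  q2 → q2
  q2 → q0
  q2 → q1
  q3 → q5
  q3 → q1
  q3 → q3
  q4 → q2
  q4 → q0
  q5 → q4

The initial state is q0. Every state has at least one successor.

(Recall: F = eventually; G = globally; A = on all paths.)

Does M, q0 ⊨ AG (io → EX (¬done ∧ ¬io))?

States satisfying io → EX (¬done ∧ ¬io): {q0, q1, q2, q3, q4, q5}.
States satisfying AG (io → EX (¬done ∧ ¬io)): {q0, q1, q2, q3, q4, q5}.
Every state reachable from q0 satisfies io → EX (¬done ∧ ¬io).
q0 ∈ Sat(AG (io → EX (¬done ∧ ¬io))).

Yes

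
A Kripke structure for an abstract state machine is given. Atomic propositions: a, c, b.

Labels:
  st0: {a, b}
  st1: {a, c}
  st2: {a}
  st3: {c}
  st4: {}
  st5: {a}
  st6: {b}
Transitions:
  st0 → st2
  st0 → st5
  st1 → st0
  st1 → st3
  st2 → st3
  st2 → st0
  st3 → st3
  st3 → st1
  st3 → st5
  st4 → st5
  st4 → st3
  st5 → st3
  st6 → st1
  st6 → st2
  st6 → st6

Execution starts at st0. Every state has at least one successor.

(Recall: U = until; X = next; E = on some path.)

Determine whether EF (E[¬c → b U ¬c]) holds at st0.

States satisfying E[¬c → b U ¬c]: {st0, st1, st2, st3, st4, st5, st6}.
States satisfying EF (E[¬c → b U ¬c]): {st0, st1, st2, st3, st4, st5, st6}.
Some path from st0 reaches a state where E[¬c → b U ¬c] holds.
st0 ∈ Sat(EF (E[¬c → b U ¬c])).

Yes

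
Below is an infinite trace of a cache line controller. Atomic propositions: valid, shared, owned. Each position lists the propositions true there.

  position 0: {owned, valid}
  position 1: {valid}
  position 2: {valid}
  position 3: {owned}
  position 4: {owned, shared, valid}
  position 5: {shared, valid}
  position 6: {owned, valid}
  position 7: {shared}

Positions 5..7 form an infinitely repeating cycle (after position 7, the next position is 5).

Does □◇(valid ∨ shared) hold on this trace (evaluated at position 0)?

◇(valid ∨ shared) holds at every position 0..7, and those are all positions ever visited, so □◇(valid ∨ shared) holds.

Satisfied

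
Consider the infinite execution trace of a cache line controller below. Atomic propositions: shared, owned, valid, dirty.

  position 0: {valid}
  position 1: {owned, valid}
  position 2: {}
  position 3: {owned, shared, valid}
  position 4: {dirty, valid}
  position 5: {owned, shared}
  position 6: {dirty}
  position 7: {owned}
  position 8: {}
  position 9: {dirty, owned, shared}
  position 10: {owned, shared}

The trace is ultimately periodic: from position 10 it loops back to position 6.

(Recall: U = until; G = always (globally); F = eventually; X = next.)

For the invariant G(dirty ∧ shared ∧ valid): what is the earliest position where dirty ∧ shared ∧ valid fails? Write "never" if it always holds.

0

At position 0 the labels are {valid}, so dirty ∧ shared ∧ valid is false there. This is the first violation.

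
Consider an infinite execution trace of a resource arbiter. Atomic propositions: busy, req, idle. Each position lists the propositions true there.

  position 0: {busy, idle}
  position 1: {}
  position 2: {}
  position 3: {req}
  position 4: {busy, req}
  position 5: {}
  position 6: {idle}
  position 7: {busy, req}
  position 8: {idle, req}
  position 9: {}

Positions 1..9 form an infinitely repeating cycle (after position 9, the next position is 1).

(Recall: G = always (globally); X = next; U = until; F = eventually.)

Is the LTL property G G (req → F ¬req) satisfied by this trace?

Yes

G (req → F ¬req) holds at every position 0..9, and those are all positions ever visited, so G G (req → F ¬req) holds.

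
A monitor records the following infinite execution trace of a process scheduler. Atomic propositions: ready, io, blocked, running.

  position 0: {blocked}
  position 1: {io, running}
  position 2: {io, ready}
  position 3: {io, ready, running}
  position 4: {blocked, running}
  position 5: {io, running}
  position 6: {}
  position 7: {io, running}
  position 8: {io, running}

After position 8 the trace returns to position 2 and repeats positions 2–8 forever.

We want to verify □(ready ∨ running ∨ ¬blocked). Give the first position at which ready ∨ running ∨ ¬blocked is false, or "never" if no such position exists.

0

At position 0 the labels are {blocked}, so ready ∨ running ∨ ¬blocked is false there. This is the first violation.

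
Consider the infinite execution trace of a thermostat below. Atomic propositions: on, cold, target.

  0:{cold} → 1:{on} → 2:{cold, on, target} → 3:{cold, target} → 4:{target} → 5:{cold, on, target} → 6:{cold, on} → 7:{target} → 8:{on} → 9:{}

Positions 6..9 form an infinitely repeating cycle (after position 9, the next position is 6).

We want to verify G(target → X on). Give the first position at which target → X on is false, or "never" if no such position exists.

2

Check target → X on at each position in order: 0 ✓, 1 ✓.
At position 2 the labels are {cold, on, target} and the next position 3 has {cold, target}, so target → X on is false there. This is the first violation.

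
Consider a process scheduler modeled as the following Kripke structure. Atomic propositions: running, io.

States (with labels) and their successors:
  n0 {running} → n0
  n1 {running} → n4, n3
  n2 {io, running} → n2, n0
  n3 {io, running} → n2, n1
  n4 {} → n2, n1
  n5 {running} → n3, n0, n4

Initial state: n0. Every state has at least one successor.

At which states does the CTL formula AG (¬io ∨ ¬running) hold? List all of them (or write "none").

States satisfying ¬io ∨ ¬running: {n0, n1, n4, n5}.
States satisfying AG (¬io ∨ ¬running): {n0}.

{n0}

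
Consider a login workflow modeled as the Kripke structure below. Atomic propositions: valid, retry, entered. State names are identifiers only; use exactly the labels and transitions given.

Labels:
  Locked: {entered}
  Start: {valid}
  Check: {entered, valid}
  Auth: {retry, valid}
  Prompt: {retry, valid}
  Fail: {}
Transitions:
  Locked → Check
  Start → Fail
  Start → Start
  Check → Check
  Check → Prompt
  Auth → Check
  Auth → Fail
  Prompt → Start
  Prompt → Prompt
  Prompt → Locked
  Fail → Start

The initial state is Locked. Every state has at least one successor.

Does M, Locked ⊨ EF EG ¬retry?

Yes

States satisfying EG ¬retry: {Locked, Start, Check, Fail}.
States satisfying EF EG ¬retry: {Locked, Start, Check, Auth, Prompt, Fail}.
Some path from Locked reaches a state where EG ¬retry holds.
Locked ∈ Sat(EF EG ¬retry).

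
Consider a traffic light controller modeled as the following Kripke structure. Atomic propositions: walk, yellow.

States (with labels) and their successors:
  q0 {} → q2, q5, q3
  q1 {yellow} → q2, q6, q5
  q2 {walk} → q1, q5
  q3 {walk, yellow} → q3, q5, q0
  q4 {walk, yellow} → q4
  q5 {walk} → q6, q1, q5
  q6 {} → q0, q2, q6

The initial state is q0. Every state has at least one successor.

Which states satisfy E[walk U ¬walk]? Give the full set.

{q0, q1, q2, q3, q5, q6}

States satisfying walk: {q2, q3, q4, q5}.
States satisfying ¬walk: {q0, q1, q6}.
States satisfying E[walk U ¬walk]: {q0, q1, q2, q3, q5, q6}.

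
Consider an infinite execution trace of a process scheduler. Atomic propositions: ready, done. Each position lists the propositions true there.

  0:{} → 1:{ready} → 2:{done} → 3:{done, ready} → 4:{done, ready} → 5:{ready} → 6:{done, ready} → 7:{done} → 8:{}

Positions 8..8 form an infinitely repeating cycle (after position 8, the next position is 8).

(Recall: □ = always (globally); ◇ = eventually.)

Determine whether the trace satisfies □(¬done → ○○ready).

¬done → ○○ready must hold at every position from 0 onward. It fails at position 0, so □(¬done → ○○ready) is false.
Positions where ¬done holds: 0, 1, 5, 8.
Check ○○ready at each: 0→fails, 1→ok, 5→fails, 8→fails.

No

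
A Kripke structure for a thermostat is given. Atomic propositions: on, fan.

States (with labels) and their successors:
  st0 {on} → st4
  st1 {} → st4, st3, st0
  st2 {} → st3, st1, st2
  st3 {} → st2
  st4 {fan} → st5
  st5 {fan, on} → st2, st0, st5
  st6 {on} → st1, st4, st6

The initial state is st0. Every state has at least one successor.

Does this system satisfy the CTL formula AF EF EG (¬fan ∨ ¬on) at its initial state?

Satisfied

States satisfying EF EG (¬fan ∨ ¬on): {st0, st1, st2, st3, st4, st5, st6}.
States satisfying AF EF EG (¬fan ∨ ¬on): {st0, st1, st2, st3, st4, st5, st6}.
st0 ∈ Sat(AF EF EG (¬fan ∨ ¬on)).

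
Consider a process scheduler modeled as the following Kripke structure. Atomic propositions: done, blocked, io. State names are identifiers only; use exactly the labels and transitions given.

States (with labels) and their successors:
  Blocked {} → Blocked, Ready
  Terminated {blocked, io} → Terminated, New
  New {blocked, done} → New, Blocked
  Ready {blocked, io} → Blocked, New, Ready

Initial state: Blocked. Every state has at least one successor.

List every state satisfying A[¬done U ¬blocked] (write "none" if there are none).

States satisfying ¬done: {Blocked, Terminated, Ready}.
States satisfying ¬blocked: {Blocked}.
States satisfying A[¬done U ¬blocked]: {Blocked}.

{Blocked}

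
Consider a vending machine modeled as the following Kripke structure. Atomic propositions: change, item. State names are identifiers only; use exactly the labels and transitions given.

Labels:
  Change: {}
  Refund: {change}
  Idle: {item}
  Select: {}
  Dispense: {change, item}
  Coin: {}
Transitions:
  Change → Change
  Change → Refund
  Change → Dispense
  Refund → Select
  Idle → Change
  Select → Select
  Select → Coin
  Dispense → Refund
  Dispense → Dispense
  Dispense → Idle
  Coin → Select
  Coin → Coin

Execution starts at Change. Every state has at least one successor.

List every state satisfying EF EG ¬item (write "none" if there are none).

States satisfying EG ¬item: {Change, Refund, Select, Coin}.
States satisfying EF EG ¬item: {Change, Refund, Idle, Select, Dispense, Coin}.

{Change, Refund, Idle, Select, Dispense, Coin}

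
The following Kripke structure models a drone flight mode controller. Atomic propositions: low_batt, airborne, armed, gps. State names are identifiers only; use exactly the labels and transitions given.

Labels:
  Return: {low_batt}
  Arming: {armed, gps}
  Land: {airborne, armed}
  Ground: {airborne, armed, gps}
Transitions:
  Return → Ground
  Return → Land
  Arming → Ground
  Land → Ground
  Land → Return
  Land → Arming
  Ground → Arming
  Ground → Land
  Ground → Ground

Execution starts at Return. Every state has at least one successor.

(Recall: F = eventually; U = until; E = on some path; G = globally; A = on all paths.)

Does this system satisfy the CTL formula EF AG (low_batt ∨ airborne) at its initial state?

States satisfying AG (low_batt ∨ airborne): ∅.
States satisfying EF AG (low_batt ∨ airborne): ∅.
No suitable path/successor from Return witnesses the formula.
Return ∉ Sat(EF AG (low_batt ∨ airborne)).

Violated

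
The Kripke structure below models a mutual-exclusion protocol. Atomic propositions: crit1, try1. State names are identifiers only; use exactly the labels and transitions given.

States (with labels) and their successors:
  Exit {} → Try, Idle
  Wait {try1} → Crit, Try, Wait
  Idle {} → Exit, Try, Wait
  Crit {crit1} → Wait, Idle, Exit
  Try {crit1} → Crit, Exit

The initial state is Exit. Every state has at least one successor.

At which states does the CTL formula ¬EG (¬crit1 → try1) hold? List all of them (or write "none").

States satisfying ¬crit1 → try1: {Wait, Crit, Try}.
States satisfying EG (¬crit1 → try1): {Wait, Crit, Try}.
States satisfying ¬EG (¬crit1 → try1): {Exit, Idle}.

{Exit, Idle}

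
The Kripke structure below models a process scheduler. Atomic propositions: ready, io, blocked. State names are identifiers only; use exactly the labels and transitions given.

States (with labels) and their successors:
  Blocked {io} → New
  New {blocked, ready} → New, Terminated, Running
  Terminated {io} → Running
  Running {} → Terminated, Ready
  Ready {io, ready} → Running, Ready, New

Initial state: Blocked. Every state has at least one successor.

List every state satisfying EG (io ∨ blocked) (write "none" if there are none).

{Blocked, New, Ready}

States satisfying io ∨ blocked: {Blocked, New, Terminated, Ready}.
States satisfying EG (io ∨ blocked): {Blocked, New, Ready}.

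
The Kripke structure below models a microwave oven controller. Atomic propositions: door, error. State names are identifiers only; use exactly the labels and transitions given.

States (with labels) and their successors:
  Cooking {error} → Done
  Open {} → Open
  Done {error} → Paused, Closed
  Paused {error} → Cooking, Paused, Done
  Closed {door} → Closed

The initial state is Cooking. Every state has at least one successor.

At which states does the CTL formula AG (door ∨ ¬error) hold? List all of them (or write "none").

{Open, Closed}

States satisfying door ∨ ¬error: {Open, Closed}.
States satisfying AG (door ∨ ¬error): {Open, Closed}.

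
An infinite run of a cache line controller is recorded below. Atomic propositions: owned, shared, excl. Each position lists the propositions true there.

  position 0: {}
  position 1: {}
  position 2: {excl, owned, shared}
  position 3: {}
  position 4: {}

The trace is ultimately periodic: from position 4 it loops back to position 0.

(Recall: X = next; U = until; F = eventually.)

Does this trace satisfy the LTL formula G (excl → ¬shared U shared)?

Holds

excl → ¬shared U shared holds at every position 0..4, and those are all positions ever visited, so G (excl → ¬shared U shared) holds.
Positions where excl holds: 2.
Check ¬shared U shared at each: 2→ok.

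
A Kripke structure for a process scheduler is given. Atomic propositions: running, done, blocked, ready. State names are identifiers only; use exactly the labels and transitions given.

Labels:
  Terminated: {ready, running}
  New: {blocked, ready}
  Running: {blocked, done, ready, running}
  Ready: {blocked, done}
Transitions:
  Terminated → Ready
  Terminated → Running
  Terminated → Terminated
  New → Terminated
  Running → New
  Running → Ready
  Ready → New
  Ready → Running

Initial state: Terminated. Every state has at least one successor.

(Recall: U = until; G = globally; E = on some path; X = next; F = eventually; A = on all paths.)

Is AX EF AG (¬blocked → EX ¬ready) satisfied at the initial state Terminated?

Yes

States satisfying EF AG (¬blocked → EX ¬ready): {Terminated, New, Running, Ready}.
States satisfying AX EF AG (¬blocked → EX ¬ready): {Terminated, New, Running, Ready}.
Terminated ∈ Sat(AX EF AG (¬blocked → EX ¬ready)).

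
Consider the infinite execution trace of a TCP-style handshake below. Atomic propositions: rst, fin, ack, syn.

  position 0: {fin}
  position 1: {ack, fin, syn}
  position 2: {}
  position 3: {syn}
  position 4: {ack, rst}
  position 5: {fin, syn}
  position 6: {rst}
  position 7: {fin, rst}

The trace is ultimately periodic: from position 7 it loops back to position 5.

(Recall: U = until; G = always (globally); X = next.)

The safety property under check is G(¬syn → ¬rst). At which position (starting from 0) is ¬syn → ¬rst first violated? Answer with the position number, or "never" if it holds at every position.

4

Check ¬syn → ¬rst at each position in order: 0 ✓, 1 ✓, 2 ✓, 3 ✓.
At position 4 the labels are {ack, rst}, so ¬syn → ¬rst is false there. This is the first violation.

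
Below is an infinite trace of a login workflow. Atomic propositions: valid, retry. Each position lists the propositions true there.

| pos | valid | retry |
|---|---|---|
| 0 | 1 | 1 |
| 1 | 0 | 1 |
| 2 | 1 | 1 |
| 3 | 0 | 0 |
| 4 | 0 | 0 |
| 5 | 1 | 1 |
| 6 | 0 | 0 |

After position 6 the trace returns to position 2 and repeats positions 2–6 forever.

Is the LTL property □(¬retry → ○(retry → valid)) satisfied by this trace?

Satisfied

¬retry → ○(retry → valid) holds at every position 0..6, and those are all positions ever visited, so □(¬retry → ○(retry → valid)) holds.
Positions where ¬retry holds: 3, 4, 6.
Check ○(retry → valid) at each: 3→ok, 4→ok, 6→ok.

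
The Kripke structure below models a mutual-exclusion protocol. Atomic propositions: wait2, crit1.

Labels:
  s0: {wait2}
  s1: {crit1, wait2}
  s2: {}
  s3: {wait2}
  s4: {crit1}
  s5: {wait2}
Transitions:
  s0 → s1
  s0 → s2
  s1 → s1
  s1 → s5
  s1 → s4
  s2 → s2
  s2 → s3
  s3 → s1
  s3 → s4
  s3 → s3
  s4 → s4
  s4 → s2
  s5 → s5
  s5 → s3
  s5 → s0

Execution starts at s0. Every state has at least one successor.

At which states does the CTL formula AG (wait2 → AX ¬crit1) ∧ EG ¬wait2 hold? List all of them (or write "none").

none

States satisfying wait2 → AX ¬crit1: {s2, s4, s5}.
States satisfying AG (wait2 → AX ¬crit1): ∅.
States satisfying ¬wait2: {s2, s4}.
States satisfying EG ¬wait2: {s2, s4}.
States satisfying AG (wait2 → AX ¬crit1) ∧ EG ¬wait2: ∅.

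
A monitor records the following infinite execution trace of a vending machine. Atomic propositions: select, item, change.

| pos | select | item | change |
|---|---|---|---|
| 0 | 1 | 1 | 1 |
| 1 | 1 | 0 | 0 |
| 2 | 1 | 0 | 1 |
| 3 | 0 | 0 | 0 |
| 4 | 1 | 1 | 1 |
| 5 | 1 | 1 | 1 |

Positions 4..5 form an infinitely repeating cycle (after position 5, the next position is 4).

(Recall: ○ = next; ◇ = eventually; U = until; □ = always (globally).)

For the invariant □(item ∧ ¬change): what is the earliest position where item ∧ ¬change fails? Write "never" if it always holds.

0

At position 0 the labels are {change, item, select}, so item ∧ ¬change is false there. This is the first violation.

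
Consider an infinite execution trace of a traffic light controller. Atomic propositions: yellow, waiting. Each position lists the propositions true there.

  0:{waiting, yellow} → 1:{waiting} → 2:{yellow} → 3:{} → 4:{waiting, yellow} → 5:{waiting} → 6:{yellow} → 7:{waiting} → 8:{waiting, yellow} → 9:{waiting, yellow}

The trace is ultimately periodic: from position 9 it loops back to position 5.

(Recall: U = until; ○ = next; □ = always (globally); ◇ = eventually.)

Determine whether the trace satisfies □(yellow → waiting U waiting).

yellow → waiting U waiting must hold at every position from 0 onward. It fails at position 2, so □(yellow → waiting U waiting) is false.
Positions where yellow holds: 0, 2, 4, 6, 8, 9.
Check waiting U waiting at each: 0→ok, 2→fails, 4→ok, 6→fails, 8→ok, 9→ok.

Violated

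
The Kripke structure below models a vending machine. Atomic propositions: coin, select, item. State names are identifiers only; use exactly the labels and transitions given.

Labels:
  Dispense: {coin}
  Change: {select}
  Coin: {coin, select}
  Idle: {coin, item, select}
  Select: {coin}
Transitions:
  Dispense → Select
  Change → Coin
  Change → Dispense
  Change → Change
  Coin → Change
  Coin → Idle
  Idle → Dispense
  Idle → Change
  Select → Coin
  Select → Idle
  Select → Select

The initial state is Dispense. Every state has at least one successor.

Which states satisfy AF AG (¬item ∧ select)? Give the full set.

none

States satisfying AG (¬item ∧ select): ∅.
States satisfying AF AG (¬item ∧ select): ∅.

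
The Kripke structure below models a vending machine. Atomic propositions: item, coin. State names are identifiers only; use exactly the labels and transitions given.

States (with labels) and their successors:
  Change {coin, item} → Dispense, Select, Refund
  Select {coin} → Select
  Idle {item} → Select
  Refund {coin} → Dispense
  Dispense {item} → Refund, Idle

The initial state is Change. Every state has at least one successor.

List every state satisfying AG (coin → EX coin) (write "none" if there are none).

States satisfying coin → EX coin: {Change, Select, Idle, Dispense}.
States satisfying AG (coin → EX coin): {Select, Idle}.

{Select, Idle}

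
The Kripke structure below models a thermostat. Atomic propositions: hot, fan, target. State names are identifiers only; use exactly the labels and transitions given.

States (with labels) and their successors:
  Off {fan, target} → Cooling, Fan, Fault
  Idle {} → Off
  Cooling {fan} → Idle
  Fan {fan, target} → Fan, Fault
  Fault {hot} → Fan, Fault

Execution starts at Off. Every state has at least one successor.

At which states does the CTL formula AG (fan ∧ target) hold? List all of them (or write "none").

States satisfying fan ∧ target: {Off, Fan}.
States satisfying AG (fan ∧ target): ∅.

none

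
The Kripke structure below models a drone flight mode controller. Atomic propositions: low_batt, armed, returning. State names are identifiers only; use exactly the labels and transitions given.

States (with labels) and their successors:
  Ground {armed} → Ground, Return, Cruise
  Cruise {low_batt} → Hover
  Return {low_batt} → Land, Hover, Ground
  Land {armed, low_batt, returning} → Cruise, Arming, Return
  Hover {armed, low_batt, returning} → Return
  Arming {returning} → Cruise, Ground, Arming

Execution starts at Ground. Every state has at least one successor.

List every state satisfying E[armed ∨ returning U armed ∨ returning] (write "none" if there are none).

States satisfying armed ∨ returning: {Ground, Land, Hover, Arming}.
States satisfying E[armed ∨ returning U armed ∨ returning]: {Ground, Land, Hover, Arming}.

{Ground, Land, Hover, Arming}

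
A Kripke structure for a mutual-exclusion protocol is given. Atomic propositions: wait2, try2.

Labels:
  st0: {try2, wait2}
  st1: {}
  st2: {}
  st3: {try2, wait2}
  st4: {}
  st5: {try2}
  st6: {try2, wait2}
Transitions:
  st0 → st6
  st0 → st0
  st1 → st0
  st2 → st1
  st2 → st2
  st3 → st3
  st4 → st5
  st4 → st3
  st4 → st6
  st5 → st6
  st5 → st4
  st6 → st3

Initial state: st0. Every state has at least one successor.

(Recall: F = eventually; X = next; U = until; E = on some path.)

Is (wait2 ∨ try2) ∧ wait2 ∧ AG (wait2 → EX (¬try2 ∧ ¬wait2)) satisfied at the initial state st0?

Violated

States satisfying wait2 ∨ try2: {st0, st3, st5, st6}.
States satisfying (wait2 ∨ try2) ∧ wait2: {st0, st3, st6}.
States satisfying wait2 → EX (¬try2 ∧ ¬wait2): {st1, st2, st4, st5}.
States satisfying AG (wait2 → EX (¬try2 ∧ ¬wait2)): ∅.
States satisfying (wait2 ∨ try2) ∧ wait2 ∧ AG (wait2 → EX (¬try2 ∧ ¬wait2)): ∅.
st0 ∉ Sat((wait2 ∨ try2) ∧ wait2 ∧ AG (wait2 → EX (¬try2 ∧ ¬wait2))).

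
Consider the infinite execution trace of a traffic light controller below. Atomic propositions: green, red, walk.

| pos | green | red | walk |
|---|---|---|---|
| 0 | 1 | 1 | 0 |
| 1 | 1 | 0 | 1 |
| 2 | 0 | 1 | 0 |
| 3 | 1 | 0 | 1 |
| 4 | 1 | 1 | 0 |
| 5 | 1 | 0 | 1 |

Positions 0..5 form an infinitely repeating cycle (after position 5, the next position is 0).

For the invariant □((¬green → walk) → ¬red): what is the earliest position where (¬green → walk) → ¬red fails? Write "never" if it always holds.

0

At position 0 the labels are {green, red}, so (¬green → walk) → ¬red is false there. This is the first violation.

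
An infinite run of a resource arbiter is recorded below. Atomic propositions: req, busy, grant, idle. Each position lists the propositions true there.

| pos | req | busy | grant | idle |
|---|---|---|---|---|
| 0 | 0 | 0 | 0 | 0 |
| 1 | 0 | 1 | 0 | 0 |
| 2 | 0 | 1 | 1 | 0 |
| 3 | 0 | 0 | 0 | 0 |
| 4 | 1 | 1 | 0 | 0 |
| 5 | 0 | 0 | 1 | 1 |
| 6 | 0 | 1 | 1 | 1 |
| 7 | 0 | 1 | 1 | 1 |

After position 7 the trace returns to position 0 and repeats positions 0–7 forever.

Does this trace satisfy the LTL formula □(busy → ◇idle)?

Satisfied

busy → ◇idle holds at every position 0..7, and those are all positions ever visited, so □(busy → ◇idle) holds.
Positions where busy holds: 1, 2, 4, 6, 7.
Check ◇idle at each: 1→ok, 2→ok, 4→ok, 6→ok, 7→ok.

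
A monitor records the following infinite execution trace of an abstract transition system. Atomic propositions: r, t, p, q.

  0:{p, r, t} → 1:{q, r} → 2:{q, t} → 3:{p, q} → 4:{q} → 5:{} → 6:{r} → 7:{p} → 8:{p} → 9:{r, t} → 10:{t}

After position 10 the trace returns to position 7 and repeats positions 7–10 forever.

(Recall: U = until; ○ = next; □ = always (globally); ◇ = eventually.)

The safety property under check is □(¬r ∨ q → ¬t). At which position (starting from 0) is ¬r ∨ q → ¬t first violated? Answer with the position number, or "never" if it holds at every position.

2

Check ¬r ∨ q → ¬t at each position in order: 0 ✓, 1 ✓.
At position 2 the labels are {q, t}, so ¬r ∨ q → ¬t is false there. This is the first violation.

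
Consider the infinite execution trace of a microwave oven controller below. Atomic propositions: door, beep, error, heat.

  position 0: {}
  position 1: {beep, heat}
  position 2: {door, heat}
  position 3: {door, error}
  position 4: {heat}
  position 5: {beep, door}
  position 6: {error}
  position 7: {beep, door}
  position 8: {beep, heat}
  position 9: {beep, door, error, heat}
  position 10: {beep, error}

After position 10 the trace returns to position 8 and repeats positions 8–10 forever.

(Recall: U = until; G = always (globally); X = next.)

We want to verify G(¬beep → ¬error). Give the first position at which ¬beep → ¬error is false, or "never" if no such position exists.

3

Check ¬beep → ¬error at each position in order: 0 ✓, 1 ✓, 2 ✓.
At position 3 the labels are {door, error}, so ¬beep → ¬error is false there. This is the first violation.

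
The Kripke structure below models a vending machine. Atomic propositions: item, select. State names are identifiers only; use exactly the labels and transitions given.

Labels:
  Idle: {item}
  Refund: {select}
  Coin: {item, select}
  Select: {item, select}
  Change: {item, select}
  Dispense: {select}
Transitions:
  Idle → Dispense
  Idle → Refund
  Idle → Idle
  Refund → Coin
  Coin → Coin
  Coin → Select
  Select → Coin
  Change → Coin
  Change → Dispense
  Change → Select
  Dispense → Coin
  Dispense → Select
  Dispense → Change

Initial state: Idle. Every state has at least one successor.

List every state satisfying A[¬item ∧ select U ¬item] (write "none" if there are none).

States satisfying ¬item ∧ select: {Refund, Dispense}.
States satisfying ¬item: {Refund, Dispense}.
States satisfying A[¬item ∧ select U ¬item]: {Refund, Dispense}.

{Refund, Dispense}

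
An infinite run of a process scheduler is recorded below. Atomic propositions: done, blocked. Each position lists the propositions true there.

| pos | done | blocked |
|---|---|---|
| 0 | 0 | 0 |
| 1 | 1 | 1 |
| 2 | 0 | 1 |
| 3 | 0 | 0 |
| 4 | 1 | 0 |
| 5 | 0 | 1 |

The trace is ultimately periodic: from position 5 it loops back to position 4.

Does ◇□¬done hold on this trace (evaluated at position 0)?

□¬done is false at every position 0..5, so it never becomes true and ◇□¬done fails.

Violated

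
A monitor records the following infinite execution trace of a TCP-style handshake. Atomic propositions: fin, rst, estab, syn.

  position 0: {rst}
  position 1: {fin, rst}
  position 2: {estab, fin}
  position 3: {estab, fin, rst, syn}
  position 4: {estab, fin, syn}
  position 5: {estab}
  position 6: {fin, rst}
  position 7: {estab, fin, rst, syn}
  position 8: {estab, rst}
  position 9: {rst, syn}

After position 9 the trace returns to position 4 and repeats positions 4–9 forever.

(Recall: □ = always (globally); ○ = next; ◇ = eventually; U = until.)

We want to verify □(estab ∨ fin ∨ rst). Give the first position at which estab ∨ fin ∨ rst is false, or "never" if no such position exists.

estab ∨ fin ∨ rst holds at every position 0..9, and those are all the positions the trace ever visits, so the invariant □(estab ∨ fin ∨ rst) is never violated.

never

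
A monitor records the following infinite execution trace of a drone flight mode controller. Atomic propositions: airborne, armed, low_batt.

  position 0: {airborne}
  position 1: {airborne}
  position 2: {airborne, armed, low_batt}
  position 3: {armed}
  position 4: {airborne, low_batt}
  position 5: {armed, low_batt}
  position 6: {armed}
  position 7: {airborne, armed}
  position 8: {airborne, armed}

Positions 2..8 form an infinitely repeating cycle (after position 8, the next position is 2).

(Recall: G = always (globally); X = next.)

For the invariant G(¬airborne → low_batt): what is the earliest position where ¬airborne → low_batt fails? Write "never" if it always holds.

Check ¬airborne → low_batt at each position in order: 0 ✓, 1 ✓, 2 ✓.
At position 3 the labels are {armed}, so ¬airborne → low_batt is false there. This is the first violation.

3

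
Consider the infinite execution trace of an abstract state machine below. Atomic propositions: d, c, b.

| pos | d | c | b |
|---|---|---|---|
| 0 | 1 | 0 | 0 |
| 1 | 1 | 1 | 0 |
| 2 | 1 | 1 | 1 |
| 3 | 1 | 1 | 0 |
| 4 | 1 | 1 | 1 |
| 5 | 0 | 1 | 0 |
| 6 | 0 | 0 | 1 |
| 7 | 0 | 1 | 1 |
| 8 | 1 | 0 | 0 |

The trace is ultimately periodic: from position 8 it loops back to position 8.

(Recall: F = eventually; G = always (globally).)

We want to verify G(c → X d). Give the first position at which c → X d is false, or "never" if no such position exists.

4

Check c → X d at each position in order: 0 ✓, 1 ✓, 2 ✓, 3 ✓.
At position 4 the labels are {b, c, d} and the next position 5 has {c}, so c → X d is false there. This is the first violation.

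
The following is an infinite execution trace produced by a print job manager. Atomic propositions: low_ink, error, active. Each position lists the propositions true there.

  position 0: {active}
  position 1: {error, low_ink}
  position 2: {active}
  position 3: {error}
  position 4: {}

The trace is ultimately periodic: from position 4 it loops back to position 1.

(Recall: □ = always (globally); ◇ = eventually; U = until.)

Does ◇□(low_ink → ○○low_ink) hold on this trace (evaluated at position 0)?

□(low_ink → ○○low_ink) is false at every position 0..4, so it never becomes true and ◇□(low_ink → ○○low_ink) fails.

Violated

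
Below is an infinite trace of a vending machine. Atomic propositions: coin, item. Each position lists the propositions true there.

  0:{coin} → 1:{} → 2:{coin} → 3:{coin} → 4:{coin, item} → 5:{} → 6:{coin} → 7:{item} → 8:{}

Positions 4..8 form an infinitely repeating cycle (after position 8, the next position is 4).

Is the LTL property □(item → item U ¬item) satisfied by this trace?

Yes

item → item U ¬item holds at every position 0..8, and those are all positions ever visited, so □(item → item U ¬item) holds.
Positions where item holds: 4, 7.
Check item U ¬item at each: 4→ok, 7→ok.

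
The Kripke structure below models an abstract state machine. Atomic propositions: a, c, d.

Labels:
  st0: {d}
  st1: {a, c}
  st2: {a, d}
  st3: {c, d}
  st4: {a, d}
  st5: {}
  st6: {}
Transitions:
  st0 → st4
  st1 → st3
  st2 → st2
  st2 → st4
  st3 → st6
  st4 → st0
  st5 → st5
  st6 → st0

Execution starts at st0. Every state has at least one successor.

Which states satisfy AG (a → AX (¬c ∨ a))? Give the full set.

{st0, st2, st3, st4, st5, st6}

States satisfying a → AX (¬c ∨ a): {st0, st2, st3, st4, st5, st6}.
States satisfying AG (a → AX (¬c ∨ a)): {st0, st2, st3, st4, st5, st6}.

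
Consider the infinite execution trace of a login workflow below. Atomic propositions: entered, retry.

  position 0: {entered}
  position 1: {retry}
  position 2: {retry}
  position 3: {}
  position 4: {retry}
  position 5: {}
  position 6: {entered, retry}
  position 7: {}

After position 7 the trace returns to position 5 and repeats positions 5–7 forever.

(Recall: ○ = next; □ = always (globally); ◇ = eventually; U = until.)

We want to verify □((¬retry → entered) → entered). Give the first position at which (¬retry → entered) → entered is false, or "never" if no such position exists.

1

Check (¬retry → entered) → entered at each position in order: 0 ✓.
At position 1 the labels are {retry}, so (¬retry → entered) → entered is false there. This is the first violation.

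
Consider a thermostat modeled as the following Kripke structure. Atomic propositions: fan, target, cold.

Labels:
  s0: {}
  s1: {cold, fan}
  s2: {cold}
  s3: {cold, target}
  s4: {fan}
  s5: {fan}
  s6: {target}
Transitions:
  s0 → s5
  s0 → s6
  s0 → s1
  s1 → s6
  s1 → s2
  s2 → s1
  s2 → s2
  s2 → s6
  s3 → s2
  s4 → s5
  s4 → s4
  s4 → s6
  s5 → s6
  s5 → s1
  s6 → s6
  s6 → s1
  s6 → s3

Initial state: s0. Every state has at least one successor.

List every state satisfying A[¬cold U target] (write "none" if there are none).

States satisfying ¬cold: {s0, s4, s5, s6}.
States satisfying target: {s3, s6}.
States satisfying A[¬cold U target]: {s3, s6}.

{s3, s6}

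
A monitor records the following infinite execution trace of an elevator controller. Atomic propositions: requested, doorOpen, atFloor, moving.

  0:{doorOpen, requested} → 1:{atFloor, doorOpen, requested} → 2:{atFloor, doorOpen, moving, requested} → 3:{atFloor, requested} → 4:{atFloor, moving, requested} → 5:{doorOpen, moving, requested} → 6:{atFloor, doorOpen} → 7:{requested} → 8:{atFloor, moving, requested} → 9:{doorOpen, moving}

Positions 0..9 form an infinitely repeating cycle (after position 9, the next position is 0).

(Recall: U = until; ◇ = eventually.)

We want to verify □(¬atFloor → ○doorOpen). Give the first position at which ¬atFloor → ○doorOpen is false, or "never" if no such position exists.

7

Check ¬atFloor → ○doorOpen at each position in order: 0 ✓, 1 ✓, 2 ✓, 3 ✓, 4 ✓, 5 ✓, 6 ✓.
At position 7 the labels are {requested} and the next position 8 has {atFloor, moving, requested}, so ¬atFloor → ○doorOpen is false there. This is the first violation.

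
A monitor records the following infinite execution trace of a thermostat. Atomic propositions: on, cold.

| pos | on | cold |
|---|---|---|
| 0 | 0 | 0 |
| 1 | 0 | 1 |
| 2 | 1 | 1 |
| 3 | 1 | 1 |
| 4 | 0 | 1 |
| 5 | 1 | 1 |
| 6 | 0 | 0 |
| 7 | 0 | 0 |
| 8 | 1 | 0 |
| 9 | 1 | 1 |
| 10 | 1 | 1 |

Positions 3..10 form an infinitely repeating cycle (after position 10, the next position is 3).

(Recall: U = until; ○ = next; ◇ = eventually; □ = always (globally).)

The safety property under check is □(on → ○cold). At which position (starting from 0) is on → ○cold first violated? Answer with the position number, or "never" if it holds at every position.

Check on → ○cold at each position in order: 0 ✓, 1 ✓, 2 ✓, 3 ✓, 4 ✓.
At position 5 the labels are {cold, on} and the next position 6 has {}, so on → ○cold is false there. This is the first violation.

5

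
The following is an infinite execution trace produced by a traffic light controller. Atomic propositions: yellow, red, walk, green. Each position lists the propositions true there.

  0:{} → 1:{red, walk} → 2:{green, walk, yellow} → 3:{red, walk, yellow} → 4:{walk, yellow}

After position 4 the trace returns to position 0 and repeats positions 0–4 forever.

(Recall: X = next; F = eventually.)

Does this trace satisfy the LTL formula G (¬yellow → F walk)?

¬yellow → F walk holds at every position 0..4, and those are all positions ever visited, so G (¬yellow → F walk) holds.
Positions where ¬yellow holds: 0, 1.
Check F walk at each: 0→ok, 1→ok.

Holds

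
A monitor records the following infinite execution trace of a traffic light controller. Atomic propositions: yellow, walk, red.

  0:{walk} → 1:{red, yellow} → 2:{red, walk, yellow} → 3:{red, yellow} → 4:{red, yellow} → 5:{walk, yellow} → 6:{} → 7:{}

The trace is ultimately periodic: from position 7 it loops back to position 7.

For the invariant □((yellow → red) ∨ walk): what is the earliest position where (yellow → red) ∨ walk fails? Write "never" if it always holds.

(yellow → red) ∨ walk holds at every position 0..7, and those are all the positions the trace ever visits, so the invariant □((yellow → red) ∨ walk) is never violated.

never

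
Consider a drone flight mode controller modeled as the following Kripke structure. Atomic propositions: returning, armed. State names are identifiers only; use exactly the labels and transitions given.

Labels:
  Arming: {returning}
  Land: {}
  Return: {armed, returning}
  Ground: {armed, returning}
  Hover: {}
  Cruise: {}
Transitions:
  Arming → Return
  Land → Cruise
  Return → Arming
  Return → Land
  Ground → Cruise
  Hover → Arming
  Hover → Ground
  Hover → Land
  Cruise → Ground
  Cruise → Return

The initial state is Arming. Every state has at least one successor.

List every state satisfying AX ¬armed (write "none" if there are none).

States satisfying ¬armed: {Arming, Land, Hover, Cruise}.
States satisfying AX ¬armed: {Land, Return, Ground}.

{Land, Return, Ground}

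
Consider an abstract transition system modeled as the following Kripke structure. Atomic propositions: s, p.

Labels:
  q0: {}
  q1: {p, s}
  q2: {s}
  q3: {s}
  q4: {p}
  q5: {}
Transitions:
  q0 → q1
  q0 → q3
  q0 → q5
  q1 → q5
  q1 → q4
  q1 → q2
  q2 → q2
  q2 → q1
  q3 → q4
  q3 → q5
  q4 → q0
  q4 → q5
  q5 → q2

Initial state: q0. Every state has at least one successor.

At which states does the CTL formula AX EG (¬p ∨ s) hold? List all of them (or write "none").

{q0, q2, q4, q5}

States satisfying EG (¬p ∨ s): {q0, q1, q2, q3, q5}.
States satisfying AX EG (¬p ∨ s): {q0, q2, q4, q5}.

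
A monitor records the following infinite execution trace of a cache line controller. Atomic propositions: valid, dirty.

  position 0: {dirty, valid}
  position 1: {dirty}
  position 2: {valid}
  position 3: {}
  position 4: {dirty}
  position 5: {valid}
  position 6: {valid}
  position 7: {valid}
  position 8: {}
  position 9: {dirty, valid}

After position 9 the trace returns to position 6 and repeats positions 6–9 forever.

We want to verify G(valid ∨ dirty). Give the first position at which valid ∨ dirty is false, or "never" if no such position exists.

Check valid ∨ dirty at each position in order: 0 ✓, 1 ✓, 2 ✓.
At position 3 the labels are {}, so valid ∨ dirty is false there. This is the first violation.

3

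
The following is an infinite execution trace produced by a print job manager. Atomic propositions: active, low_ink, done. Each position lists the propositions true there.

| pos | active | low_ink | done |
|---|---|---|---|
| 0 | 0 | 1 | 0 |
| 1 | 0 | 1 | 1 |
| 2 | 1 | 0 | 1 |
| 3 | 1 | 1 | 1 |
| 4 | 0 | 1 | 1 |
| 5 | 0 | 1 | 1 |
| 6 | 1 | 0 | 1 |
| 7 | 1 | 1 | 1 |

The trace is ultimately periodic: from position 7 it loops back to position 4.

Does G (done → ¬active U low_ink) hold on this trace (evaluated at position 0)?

done → ¬active U low_ink must hold at every position from 0 onward. It fails at position 2, so G (done → ¬active U low_ink) is false.
Positions where done holds: 1, 2, 3, 4, 5, 6, 7.
Check ¬active U low_ink at each: 1→ok, 2→fails, 3→ok, 4→ok, 5→ok, 6→fails, 7→ok.

Does not hold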